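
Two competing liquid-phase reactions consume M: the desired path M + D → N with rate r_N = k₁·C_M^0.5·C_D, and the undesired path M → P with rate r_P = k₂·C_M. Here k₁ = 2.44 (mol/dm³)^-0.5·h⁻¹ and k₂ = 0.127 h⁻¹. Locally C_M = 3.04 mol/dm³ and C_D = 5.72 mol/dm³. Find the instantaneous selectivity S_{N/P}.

S_{N/P} = r_N/r_P = (k₁·C_M^0.5·C_D)/(k₂·C_M) = (k₁/k₂)·C_M^-0.5·C_D.
= (2.44×3.040^0.5×5.720) / (0.127×3.040) = 24.33/0.3861 = 63.0.
The undesired path is higher order in M, so low C_M (CSTR or dilute feed) favours N.

63.0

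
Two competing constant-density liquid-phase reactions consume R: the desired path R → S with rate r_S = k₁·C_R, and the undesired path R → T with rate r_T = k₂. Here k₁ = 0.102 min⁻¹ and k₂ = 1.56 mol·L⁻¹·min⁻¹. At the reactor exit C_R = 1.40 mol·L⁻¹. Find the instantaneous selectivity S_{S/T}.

S_{S/T} = r_S/r_T = (k₁·C_R)/(k₂) = (k₁/k₂)·C_R.
= (0.102×1.400) / (1.56) = 0.1428/1.560 = 0.0915.
Since the desired path is higher order in R, keeping C_R high (PFR or concentrated feed) favours S.

0.0915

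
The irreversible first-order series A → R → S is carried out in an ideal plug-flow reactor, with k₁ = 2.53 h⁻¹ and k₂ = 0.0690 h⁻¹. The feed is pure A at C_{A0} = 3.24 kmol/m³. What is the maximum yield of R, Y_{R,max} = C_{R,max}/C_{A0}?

Evaluating C_R at τ_opt = ln(k₂/k₁)/(k₂−k₁) gives C_{R,max}/C_{A0} = (k₁/k₂)^[k₂/(k₂−k₁)].
= (2.53/0.0690)^(0.0690/(0.0690−2.53)) = (36.67)^(-0.02804) = 0.9039.

0.904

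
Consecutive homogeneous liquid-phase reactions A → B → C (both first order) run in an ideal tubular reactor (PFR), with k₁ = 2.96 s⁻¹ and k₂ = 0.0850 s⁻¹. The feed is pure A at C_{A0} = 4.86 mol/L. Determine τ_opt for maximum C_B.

1.23 s

For first-order series the maximum of C_B occurs at τ_opt = ln(k₂/k₁)/(k₂−k₁).
= ln(0.0850/2.96)/(0.0850−2.96) = ln(0.02872)/-2.875 = -3.550/-2.875 = 1.23 s.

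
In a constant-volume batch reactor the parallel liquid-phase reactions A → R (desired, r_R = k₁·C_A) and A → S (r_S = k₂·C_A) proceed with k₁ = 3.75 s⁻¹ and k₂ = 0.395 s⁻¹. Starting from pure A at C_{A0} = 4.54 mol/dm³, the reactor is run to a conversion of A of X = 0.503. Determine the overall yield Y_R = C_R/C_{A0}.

C_A = C_{A0}(1−X) = 2.256 mol/dm³.
Both paths are first order in A, so the instantaneous fraction to R is constant: dC_R/d(−C_A) = k₁/(k₁+k₂) = 0.9047.
C_R = 0.9047·(C_{A0}−C_A) = 0.9047×2.284 = 2.07 mol/dm³.
Y_R = C_R/C_{A0} = 2.066/4.54 = 0.455.

0.455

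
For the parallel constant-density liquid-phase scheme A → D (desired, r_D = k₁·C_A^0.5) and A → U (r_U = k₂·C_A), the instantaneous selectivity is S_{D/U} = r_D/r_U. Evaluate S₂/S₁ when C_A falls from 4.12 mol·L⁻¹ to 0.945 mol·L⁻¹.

S_{D/U} = (k₁/k₂)·C_A^-0.5, so S₂/S₁ = (C_{A,2}/C_{A,1})^-0.5.
= (0.945/4.12)^(-0.5) = (0.2294)^(-0.5) = 2.09.

2.09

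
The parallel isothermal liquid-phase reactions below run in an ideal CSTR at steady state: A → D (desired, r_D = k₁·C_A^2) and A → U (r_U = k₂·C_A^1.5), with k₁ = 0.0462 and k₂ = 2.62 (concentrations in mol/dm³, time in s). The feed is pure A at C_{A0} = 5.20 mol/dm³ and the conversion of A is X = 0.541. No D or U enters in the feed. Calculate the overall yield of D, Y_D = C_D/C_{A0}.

0.0143

Exit C_A = C_{A0}(1−X) = 5.20×0.459 = 2.387 mol/dm³.
In a CSTR the entire volume is at exit conditions, so r_D = 0.0462×2.387^2 = 0.2632 and r_U = 2.62×2.387^1.5 = 9.661.
Fraction of consumed A going to D: r_D/(r_D+r_U) = 0.02652.
C_D = 0.02652·C_{A0}·X = 0.02652×5.20×0.541 = 0.0746 mol/dm³; Y_D = C_D/C_{A0} = 0.0143.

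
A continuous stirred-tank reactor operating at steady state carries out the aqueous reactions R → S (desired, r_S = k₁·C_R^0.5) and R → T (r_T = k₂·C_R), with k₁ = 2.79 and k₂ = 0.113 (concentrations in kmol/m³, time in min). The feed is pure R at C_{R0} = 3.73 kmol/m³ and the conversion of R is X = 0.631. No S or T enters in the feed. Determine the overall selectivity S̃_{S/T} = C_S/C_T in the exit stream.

21.0

Exit C_R = C_{R0}(1−X) = 3.73×0.369 = 1.376 kmol/m³.
A CSTR operates uniformly at the exit composition, giving r_S = 3.273 and r_T = 0.1555 (each k·C_R^n at C_R = 1.376).
Overall selectivity = C_S/C_T = r_Sτ/(r_Tτ) = r_S/r_T = 21.0.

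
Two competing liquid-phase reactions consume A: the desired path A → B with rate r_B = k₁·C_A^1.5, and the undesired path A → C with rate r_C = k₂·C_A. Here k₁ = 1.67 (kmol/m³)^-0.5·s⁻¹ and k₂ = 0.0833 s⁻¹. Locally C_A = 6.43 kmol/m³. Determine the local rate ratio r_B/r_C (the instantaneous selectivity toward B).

S_{B/C} = r_B/r_C = (k₁·C_A^1.5)/(k₂·C_A) = (k₁/k₂)·C_A^0.5.
= (1.67×6.430^1.5) / (0.0833×6.430) = 27.23/0.5356 = 50.8.

50.8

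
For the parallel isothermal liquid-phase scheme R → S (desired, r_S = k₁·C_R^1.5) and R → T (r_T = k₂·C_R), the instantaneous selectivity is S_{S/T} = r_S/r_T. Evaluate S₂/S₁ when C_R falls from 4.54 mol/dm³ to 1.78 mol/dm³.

S_{S/T} = (k₁/k₂)·C_R^0.5, so S₂/S₁ = (C_{R,2}/C_{R,1})^0.5.
= (1.78/4.54)^0.5 = (0.3921)^0.5 = 0.626.

0.626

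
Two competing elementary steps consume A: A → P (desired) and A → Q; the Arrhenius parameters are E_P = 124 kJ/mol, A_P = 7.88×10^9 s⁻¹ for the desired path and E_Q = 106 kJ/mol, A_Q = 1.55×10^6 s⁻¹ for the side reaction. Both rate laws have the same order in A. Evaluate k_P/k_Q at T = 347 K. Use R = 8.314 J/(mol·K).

k_P/k_Q = (A_P/A_Q)·exp[−(E_P−E_Q)/(RT)] = (A_P/A_Q)·exp[(E_Q−E_P)/(RT)].
(E_Q−E_P)/(RT) = (106−124)×10³/(8.314×347) = -18000/2885 = -6.239.
k_P/k_Q = (7.88×10^9/1.55×10^6)·exp(-6.239) = 5084 × 0.001951 = 9.92.

9.92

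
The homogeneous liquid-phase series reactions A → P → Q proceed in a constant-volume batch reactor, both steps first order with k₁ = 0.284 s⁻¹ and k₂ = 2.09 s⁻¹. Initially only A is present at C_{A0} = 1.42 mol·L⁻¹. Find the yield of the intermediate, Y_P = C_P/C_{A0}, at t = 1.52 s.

The intermediate concentration in a first-order A→B→C sequence is C_P = k₁C_{A0}(e^(−k₁t) − e^(−k₂t))/(k₂−k₁).
e^(−k₁t) = e^(−0.284×1.52) = e^(−0.4317) = 0.6494; e^(−k₂t) = e^(−3.177) = 0.04172.
C_P = 0.284×1.42/(2.09−0.284) × (0.6494−0.04172) = 0.2233×0.6077 = 0.1357 mol·L⁻¹.
Y_P = C_P/C_{A0} = 0.1357/1.42 = 0.0956.

0.0956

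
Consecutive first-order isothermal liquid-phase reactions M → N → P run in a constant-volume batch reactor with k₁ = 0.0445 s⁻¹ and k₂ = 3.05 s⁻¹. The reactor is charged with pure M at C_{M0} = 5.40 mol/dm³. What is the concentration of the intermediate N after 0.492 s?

0.0604 mol/dm³

Solving the coupled first-order balances gives C_N(t) = [k₁/(k₂−k₁)]·C_{M0}·(e^(−k₁t) − e^(−k₂t)).
e^(−k₁t) = e^(−0.0445×0.492) = e^(−0.02189) = 0.9783; e^(−k₂t) = e^(−1.501) = 0.2230.
C_N = 0.0445×5.40/(3.05−0.0445) × (0.9783−0.2230) = 0.07995×0.7553 = 0.06039 mol/dm³.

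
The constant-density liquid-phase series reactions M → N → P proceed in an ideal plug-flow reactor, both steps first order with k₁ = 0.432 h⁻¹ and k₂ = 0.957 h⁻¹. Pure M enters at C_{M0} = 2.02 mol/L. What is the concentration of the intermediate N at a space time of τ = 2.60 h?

0.403 mol/L

The intermediate concentration in a first-order A→B→C sequence is C_N = k₁C_{M0}(e^(−k₁τ) − e^(−k₂τ))/(k₂−k₁).
e^(−k₁τ) = e^(−0.432×2.60) = e^(−1.123) = 0.3252; e^(−k₂τ) = e^(−2.488) = 0.08306.
C_N = 0.432×2.02/(0.957−0.432) × (0.3252−0.08306) = 1.662×0.2422 = 0.4025 mol/L.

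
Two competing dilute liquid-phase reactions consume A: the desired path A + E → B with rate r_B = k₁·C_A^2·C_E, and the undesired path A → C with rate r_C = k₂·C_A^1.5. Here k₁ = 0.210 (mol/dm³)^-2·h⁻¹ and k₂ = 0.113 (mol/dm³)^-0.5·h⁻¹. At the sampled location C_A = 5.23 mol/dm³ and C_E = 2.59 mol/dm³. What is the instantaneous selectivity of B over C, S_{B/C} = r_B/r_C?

S_{B/C} = r_B/r_C = (k₁·C_A^2·C_E)/(k₂·C_A^1.5) = (k₁/k₂)·C_A^0.5·C_E.
= (0.210×5.230^2×2.590) / (0.113×5.230^1.5) = 14.88/1.352 = 11.0.

11.0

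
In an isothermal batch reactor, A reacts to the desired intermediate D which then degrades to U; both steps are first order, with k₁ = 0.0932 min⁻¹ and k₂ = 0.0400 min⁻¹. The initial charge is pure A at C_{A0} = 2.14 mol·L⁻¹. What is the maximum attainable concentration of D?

Evaluating C_D at t_opt = ln(k₂/k₁)/(k₂−k₁) gives C_{D,max}/C_{A0} = (k₁/k₂)^[k₂/(k₂−k₁)].
= (0.0932/0.0400)^(0.0400/(0.0400−0.0932)) = (2.330)^(-0.7519) = 0.5294.
C_{D,max} = 0.5294×2.14 = 1.13 mol·L⁻¹.

1.13 mol·L⁻¹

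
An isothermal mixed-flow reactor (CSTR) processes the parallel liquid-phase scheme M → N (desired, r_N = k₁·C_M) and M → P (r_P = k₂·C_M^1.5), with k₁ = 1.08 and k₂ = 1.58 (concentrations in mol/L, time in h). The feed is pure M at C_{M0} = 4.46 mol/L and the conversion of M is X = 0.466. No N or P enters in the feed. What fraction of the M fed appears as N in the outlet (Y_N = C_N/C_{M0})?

0.143

Exit C_M = C_{M0}(1−X) = 4.46×0.534 = 2.382 mol/L.
Rates in a CSTR are evaluated at the outlet concentration: r_N = 1.08×2.382 = 2.572, r_P = 1.58×2.382^1.5 = 5.807.
Fraction of consumed M going to N: r_N/(r_N+r_P) = 0.3070.
C_N = 0.3070·C_{M0}·X = 0.3070×4.46×0.466 = 0.638 mol/L; Y_N = C_N/C_{M0} = 0.143.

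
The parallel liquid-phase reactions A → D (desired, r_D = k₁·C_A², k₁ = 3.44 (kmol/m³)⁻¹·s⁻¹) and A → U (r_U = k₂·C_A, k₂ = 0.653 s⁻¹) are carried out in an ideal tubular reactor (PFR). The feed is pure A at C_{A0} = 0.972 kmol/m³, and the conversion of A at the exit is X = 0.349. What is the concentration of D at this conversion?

0.274 kmol/m³

C_A = C_{A0}(1−X) = 0.6328 kmol/m³.
Along a PFR/batch, dC_U/dC_A = −r_U/(r_D+r_U) = −k₂/(k₂+k₁·C_A).
Integrating from C_{A0} to C_A: C_U = (0.653/3.44)·ln[(0.653+3.44·0.972)/(0.653+3.44·0.633)] = 0.1898·ln(3.997/2.830) = 0.06554 kmol/m³.
Then C_D = (C_{A0}−C_A) − C_U = 0.3392 − 0.06554 = 0.2737 kmol/m³.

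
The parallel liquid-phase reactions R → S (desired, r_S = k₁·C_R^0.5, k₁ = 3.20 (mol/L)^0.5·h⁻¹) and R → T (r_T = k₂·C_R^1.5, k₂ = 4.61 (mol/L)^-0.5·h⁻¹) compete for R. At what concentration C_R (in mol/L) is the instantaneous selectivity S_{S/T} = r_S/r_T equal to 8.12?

S_{S/T} = (k₁/k₂)·C_R⁻¹ ⇒ C_R = (S·k₂/k₁)^(-1).
= (8.12×4.61/3.20)^(-1) = (11.70)^(-1) = 0.0855 mol/L.

0.0855 mol/L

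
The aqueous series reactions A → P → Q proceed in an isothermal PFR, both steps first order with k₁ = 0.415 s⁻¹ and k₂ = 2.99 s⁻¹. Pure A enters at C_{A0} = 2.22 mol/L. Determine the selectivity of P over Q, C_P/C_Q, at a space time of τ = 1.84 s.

For first-order series with pure A initially, C_P(τ) = k₁C_{A0}/(k₂−k₁)·(e^(−k₁τ) − e^(−k₂τ)).
e^(−k₁τ) = e^(−0.415×1.84) = e^(−0.7636) = 0.4660; e^(−k₂τ) = e^(−5.502) = 0.004080.
C_P = 0.415×2.22/(2.99−0.415) × (0.4660−0.004080) = 0.3578×0.4619 = 0.1653 mol/L.
C_A = C_{A0}e^(−k₁τ) = 1.034 mol/L, so C_Q = C_{A0}−C_A−C_P = 1.020 mol/L; C_P/C_Q = 0.162.

0.162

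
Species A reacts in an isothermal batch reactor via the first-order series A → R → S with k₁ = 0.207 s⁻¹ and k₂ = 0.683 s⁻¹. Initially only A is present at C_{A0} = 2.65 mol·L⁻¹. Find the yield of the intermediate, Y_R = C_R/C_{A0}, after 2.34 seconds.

The intermediate concentration in a first-order A→B→C sequence is C_R = k₁C_{A0}(e^(−k₁t) − e^(−k₂t))/(k₂−k₁).
e^(−k₁t) = e^(−0.207×2.34) = e^(−0.4844) = 0.6161; e^(−k₂t) = e^(−1.598) = 0.2023.
C_R = 0.207×2.65/(0.683−0.207) × (0.6161−0.2023) = 1.152×0.4138 = 0.4769 mol·L⁻¹.
Y_R = C_R/C_{A0} = 0.4769/2.65 = 0.180.

0.180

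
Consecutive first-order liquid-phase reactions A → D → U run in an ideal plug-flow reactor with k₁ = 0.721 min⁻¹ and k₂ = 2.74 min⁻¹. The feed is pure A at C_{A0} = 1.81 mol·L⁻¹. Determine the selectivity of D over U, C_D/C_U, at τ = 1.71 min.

0.166

For first-order series with pure A initially, C_D(τ) = k₁C_{A0}/(k₂−k₁)·(e^(−k₁τ) − e^(−k₂τ)).
e^(−k₁τ) = e^(−0.721×1.71) = e^(−1.233) = 0.2914; e^(−k₂τ) = e^(−4.685) = 0.009229.
C_D = 0.721×1.81/(2.74−0.721) × (0.2914−0.009229) = 0.6464×0.2822 = 0.1824 mol·L⁻¹.
C_A = C_{A0}e^(−k₁τ) = 0.5275 mol·L⁻¹, so C_U = C_{A0}−C_A−C_D = 1.100 mol·L⁻¹; C_D/C_U = 0.166.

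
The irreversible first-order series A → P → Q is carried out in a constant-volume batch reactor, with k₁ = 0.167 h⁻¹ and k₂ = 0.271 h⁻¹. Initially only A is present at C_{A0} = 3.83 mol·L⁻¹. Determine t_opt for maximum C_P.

4.66 h

The intermediate peaks when r₁ = r₂, i.e. k₁e^(−k₁t) = k₂e^(−k₂t), giving t_opt = ln(k₂/k₁)/(k₂−k₁).
= ln(0.271/0.167)/(0.271−0.167) = ln(1.623)/0.1040 = 0.4841/0.1040 = 4.66 h.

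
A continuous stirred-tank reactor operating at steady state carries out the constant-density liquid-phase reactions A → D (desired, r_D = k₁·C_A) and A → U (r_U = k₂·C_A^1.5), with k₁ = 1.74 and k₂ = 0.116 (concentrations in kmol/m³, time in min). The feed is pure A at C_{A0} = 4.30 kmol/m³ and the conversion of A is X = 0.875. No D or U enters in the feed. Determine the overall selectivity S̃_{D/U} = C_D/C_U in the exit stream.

Exit C_A = C_{A0}(1−X) = 4.30×0.125 = 0.5375 kmol/m³.
Rates in a CSTR are evaluated at the outlet concentration: r_D = 1.74×0.5375 = 0.9352, r_U = 0.116×0.5375^1.5 = 0.04571.
Overall selectivity = C_D/C_U = r_Dτ/(r_Uτ) = r_D/r_U = 20.5.

20.5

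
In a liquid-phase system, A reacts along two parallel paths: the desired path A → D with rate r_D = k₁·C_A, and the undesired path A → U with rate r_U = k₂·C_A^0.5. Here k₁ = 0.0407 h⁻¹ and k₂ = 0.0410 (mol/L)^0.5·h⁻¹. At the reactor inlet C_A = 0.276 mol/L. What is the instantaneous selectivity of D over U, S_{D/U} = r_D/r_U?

0.522

S_{D/U} = r_D/r_U = (k₁·C_A)/(k₂·C_A^0.5) = (k₁/k₂)·C_A^0.5.
= (0.0407×0.2760) / (0.0410×0.2760^0.5) = 0.01123/0.02154 = 0.522.
Since the desired path is higher order in A, keeping C_A high (PFR or concentrated feed) favours D.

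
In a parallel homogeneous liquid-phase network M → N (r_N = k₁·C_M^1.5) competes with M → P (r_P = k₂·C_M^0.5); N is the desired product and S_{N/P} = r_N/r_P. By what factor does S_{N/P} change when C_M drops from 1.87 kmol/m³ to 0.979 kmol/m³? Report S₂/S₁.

0.524

S_{N/P} = (k₁/k₂)·C_M, so S₂/S₁ = (C_{M,2}/C_{M,1}).
= 0.979/1.87 = 0.524.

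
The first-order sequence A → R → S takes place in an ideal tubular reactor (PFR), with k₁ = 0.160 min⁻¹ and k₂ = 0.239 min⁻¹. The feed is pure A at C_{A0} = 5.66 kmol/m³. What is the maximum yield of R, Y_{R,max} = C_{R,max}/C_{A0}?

0.297

For a first-order series the maximum intermediate yield is C_{R,max}/C_{A0} = (k₁/k₂)^[k₂/(k₂−k₁)].
= (0.160/0.239)^(0.239/(0.239−0.160)) = (0.6695)^(3.025) = 0.2970.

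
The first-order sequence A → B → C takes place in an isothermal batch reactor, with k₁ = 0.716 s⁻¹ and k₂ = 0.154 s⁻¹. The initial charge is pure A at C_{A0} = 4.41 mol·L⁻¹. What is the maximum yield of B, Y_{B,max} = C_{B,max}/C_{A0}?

0.656

For a first-order series the maximum intermediate yield is C_{B,max}/C_{A0} = (k₁/k₂)^[k₂/(k₂−k₁)].
= (0.716/0.154)^(0.154/(0.154−0.716)) = (4.649)^(-0.2740) = 0.6563.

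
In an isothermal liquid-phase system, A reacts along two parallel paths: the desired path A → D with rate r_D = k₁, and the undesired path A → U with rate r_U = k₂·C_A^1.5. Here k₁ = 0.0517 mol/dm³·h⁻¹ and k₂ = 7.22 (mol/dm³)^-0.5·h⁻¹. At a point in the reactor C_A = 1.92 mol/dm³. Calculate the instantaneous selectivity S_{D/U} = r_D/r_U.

0.00269

S_{D/U} = r_D/r_U = (k₁)/(k₂·C_A^1.5) = (k₁/k₂)·C_A^-1.5.
= (0.0517) / (7.22×1.920^1.5) = 0.05170/19.21 = 0.00269.
The undesired path is higher order in A, so low C_A (CSTR or dilute feed) favours D.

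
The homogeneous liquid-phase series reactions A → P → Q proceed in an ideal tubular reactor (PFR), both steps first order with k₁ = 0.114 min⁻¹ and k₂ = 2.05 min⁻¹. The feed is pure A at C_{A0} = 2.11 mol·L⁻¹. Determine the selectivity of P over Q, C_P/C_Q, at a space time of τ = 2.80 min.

0.185

Solving the coupled first-order balances gives C_P(τ) = [k₁/(k₂−k₁)]·C_{A0}·(e^(−k₁τ) − e^(−k₂τ)).
e^(−k₁τ) = e^(−0.114×2.80) = e^(−0.3192) = 0.7267; e^(−k₂τ) = e^(−5.740) = 0.003215.
C_P = 0.114×2.11/(2.05−0.114) × (0.7267−0.003215) = 0.1242×0.7235 = 0.08989 mol·L⁻¹.
C_A = C_{A0}e^(−k₁τ) = 1.533 mol·L⁻¹, so C_Q = C_{A0}−C_A−C_P = 0.4867 mol·L⁻¹; C_P/C_Q = 0.185.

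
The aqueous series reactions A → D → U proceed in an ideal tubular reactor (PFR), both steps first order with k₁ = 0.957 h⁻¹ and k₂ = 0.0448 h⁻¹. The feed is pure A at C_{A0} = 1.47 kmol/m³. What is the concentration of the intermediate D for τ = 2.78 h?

1.25 kmol/m³

Solving the coupled first-order balances gives C_D(τ) = [k₁/(k₂−k₁)]·C_{A0}·(e^(−k₁τ) − e^(−k₂τ)).
e^(−k₁τ) = e^(−0.957×2.78) = e^(−2.660) = 0.06992; e^(−k₂τ) = e^(−0.1245) = 0.8829.
C_D = 0.957×1.47/(0.0448−0.957) × (0.06992−0.8829) = (-1.542)×(-0.8130) = 1.254 kmol/m³.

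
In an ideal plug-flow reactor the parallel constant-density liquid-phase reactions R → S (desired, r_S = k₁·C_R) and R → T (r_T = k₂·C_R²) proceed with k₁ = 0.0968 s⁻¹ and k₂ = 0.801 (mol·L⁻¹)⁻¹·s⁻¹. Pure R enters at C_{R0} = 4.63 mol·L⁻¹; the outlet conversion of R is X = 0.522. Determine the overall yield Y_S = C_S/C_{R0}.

C_R = C_{R0}(1−X) = 2.213 mol·L⁻¹.
Along a PFR/batch, dC_S/dC_R = −r_S/(r_S+r_T) = −k₁/(k₁+k₂·C_R).
Integrating from C_{R0} to C_R: C_S = (0.0968/0.801)·ln[(0.0968+0.801·4.63)/(0.0968+0.801·2.21)] = 0.1208·ln(3.805/1.870) = 0.08589 mol·L⁻¹.
Y_S = C_S/C_{R0} = 0.08589/4.63 = 0.0186.

0.0186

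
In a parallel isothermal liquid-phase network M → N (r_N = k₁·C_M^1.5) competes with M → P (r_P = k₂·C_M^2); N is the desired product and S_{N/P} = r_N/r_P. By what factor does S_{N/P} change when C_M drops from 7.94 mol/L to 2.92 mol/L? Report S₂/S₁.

1.65

S_{N/P} = (k₁/k₂)·C_M^-0.5, so S₂/S₁ = (C_{M,2}/C_{M,1})^-0.5.
= (2.92/7.94)^(-0.5) = (0.3678)^(-0.5) = 1.65.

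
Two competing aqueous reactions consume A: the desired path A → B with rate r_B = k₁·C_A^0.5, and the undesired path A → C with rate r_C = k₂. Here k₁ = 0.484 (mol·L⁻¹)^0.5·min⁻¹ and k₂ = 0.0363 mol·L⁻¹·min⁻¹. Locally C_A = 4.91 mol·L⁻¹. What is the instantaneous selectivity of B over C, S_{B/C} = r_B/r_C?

S_{B/C} = r_B/r_C = (k₁·C_A^0.5)/(k₂) = (k₁/k₂)·C_A^0.5.
= (0.484×4.910^0.5) / (0.0363) = 1.072/0.03630 = 29.5.

29.5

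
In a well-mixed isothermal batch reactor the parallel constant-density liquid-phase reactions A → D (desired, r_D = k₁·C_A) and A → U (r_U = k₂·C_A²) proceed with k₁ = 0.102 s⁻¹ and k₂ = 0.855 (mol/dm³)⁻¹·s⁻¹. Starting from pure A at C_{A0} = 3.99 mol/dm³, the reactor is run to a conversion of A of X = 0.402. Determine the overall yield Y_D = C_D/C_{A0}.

C_A = C_{A0}(1−X) = 2.386 mol/dm³.
Along a PFR/batch, dC_D/dC_A = −r_D/(r_D+r_U) = −k₁/(k₁+k₂·C_A).
Integrating from C_{A0} to C_A: C_D = (0.102/0.855)·ln[(0.102+0.855·3.99)/(0.102+0.855·2.39)] = 0.1193·ln(3.513/2.142) = 0.05903 mol/dm³.
Y_D = C_D/C_{A0} = 0.05903/3.99 = 0.0148.

0.0148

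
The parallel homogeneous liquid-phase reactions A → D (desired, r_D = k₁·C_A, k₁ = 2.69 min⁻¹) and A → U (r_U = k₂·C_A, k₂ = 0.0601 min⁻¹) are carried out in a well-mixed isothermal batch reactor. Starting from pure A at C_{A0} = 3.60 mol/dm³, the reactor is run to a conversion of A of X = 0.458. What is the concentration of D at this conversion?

C_A = C_{A0}(1−X) = 1.951 mol/dm³.
Both paths are first order in A, so the instantaneous fraction to D is constant: dC_D/d(−C_A) = k₁/(k₁+k₂) = 0.9781.
C_D = 0.9781·(C_{A0}−C_A) = 0.9781×1.649 = 1.61 mol/dm³.

1.61 mol/dm³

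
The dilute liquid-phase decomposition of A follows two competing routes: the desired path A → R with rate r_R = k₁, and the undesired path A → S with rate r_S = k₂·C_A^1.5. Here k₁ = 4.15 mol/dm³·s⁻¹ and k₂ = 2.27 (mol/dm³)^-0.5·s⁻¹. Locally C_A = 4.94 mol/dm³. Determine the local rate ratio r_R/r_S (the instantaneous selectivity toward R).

S_{R/S} = r_R/r_S = (k₁)/(k₂·C_A^1.5) = (k₁/k₂)·C_A^-1.5.
= (4.15) / (2.27×4.940^1.5) = 4.150/24.92 = 0.167.
The undesired path is higher order in A, so low C_A (CSTR or dilute feed) favours R.

0.167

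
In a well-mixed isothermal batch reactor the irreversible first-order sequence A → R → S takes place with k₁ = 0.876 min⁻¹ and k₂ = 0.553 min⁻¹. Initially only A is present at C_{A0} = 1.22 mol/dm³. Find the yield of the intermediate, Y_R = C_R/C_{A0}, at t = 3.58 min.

0.257

Solving the coupled first-order balances gives C_R(t) = [k₁/(k₂−k₁)]·C_{A0}·(e^(−k₁t) − e^(−k₂t)).
e^(−k₁t) = e^(−0.876×3.58) = e^(−3.136) = 0.04345; e^(−k₂t) = e^(−1.980) = 0.1381.
C_R = 0.876×1.22/(0.553−0.876) × (0.04345−0.1381) = (-3.309)×(-0.09465) = 0.3132 mol/dm³.
Y_R = C_R/C_{A0} = 0.3132/1.22 = 0.257.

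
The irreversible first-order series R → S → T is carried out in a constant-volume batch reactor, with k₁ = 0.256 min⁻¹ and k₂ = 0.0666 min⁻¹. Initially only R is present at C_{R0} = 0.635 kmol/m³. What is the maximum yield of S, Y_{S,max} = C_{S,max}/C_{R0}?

0.623

Evaluating C_S at t_opt = ln(k₂/k₁)/(k₂−k₁) gives C_{S,max}/C_{R0} = (k₁/k₂)^[k₂/(k₂−k₁)].
= (0.256/0.0666)^(0.0666/(0.0666−0.256)) = (3.844)^(-0.3516) = 0.6228.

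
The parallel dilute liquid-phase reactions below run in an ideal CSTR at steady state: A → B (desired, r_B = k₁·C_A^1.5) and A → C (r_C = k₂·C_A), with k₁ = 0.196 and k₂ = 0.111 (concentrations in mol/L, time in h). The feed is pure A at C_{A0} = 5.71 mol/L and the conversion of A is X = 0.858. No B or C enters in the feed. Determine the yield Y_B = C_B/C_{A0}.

Exit C_A = C_{A0}(1−X) = 5.71×0.142 = 0.8108 mol/L.
Rates in a CSTR are evaluated at the outlet concentration: r_B = 0.196×0.8108^1.5 = 0.1431, r_C = 0.111×0.8108 = 0.09000.
Fraction of consumed A going to B: r_B/(r_B+r_C) = 0.6139.
C_B = 0.6139·C_{A0}·X = 0.6139×5.71×0.858 = 3.01 mol/L; Y_B = C_B/C_{A0} = 0.527.

0.527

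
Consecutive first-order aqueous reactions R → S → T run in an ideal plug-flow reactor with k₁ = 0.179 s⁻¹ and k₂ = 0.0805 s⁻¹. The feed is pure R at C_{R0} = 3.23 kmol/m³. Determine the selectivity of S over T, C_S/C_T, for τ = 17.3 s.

0.631

The intermediate concentration in a first-order A→B→C sequence is C_S = k₁C_{R0}(e^(−k₁τ) − e^(−k₂τ))/(k₂−k₁).
e^(−k₁τ) = e^(−0.179×17.3) = e^(−3.097) = 0.04520; e^(−k₂τ) = e^(−1.393) = 0.2484.
C_S = 0.179×3.23/(0.0805−0.179) × (0.04520−0.2484) = (-5.870)×(-0.2032) = 1.193 kmol/m³.
C_R = C_{R0}e^(−k₁τ) = 0.1460 kmol/m³, so C_T = C_{R0}−C_R−C_S = 1.891 kmol/m³; C_S/C_T = 0.631.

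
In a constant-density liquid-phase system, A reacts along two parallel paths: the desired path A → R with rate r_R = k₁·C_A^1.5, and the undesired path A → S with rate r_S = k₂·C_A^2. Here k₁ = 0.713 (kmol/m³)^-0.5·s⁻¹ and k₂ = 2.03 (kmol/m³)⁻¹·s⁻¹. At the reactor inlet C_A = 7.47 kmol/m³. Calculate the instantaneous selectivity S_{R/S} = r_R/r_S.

S_{R/S} = r_R/r_S = (k₁·C_A^1.5)/(k₂·C_A^2) = (k₁/k₂)·C_A^-0.5.
= (0.713×7.470^1.5) / (2.03×7.470^2) = 14.56/113.3 = 0.129.

0.129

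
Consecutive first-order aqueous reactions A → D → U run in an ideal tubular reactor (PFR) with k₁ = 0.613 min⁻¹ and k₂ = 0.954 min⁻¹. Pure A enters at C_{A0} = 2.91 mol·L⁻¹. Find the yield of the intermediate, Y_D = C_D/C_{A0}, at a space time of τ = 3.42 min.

0.152

The intermediate concentration in a first-order A→B→C sequence is C_D = k₁C_{A0}(e^(−k₁τ) − e^(−k₂τ))/(k₂−k₁).
e^(−k₁τ) = e^(−0.613×3.42) = e^(−2.096) = 0.1229; e^(−k₂τ) = e^(−3.263) = 0.03829.
C_D = 0.613×2.91/(0.954−0.613) × (0.1229−0.03829) = 5.231×0.08461 = 0.4426 mol·L⁻¹.
Y_D = C_D/C_{A0} = 0.4426/2.91 = 0.152.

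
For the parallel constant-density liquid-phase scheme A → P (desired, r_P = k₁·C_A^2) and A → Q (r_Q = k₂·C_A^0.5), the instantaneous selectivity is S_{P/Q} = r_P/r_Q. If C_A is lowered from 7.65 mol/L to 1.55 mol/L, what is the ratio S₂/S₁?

S_{P/Q} = (k₁/k₂)·C_A^1.5, so S₂/S₁ = (C_{A,2}/C_{A,1})^1.5.
= (1.55/7.65)^1.5 = (0.2026)^1.5 = 0.0912.

0.0912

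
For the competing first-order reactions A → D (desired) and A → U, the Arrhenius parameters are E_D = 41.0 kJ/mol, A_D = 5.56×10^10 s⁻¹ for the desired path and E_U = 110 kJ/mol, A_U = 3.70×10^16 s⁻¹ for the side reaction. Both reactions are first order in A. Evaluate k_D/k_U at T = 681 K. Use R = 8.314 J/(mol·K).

With equal orders, S_{D/U} = k_D/k_U = (A_D/A_U)·exp[(E_U−E_D)/(RT)].
(E_U−E_D)/(RT) = (110−41.0)×10³/(8.314×681) = 69000/5662 = 12.19.
k_D/k_U = (5.56×10^10/3.70×10^16)·exp(12.19) = 1.503×10^-6 × 1.962×10^5 = 0.295.

0.295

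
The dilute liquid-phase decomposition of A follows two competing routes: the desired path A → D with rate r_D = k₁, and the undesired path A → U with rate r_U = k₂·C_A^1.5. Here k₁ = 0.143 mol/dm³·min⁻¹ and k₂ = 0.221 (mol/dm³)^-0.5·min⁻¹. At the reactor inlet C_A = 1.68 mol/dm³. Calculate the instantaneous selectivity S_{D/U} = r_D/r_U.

S_{D/U} = r_D/r_U = (k₁)/(k₂·C_A^1.5) = (k₁/k₂)·C_A^-1.5.
= (0.143) / (0.221×1.680^1.5) = 0.1430/0.4812 = 0.297.

0.297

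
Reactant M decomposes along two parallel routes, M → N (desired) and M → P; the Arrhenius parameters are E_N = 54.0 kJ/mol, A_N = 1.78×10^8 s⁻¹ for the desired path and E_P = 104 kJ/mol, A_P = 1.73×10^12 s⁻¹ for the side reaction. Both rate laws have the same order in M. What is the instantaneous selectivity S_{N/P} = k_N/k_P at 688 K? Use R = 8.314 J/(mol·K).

With equal orders, S_{N/P} = k_N/k_P = (A_N/A_P)·exp[(E_P−E_N)/(RT)].
(E_P−E_N)/(RT) = (104−54.0)×10³/(8.314×688) = 50000/5720 = 8.741.
k_N/k_P = (1.78×10^8/1.73×10^12)·exp(8.741) = 1.029×10^-4 × 6255 = 0.644.

0.644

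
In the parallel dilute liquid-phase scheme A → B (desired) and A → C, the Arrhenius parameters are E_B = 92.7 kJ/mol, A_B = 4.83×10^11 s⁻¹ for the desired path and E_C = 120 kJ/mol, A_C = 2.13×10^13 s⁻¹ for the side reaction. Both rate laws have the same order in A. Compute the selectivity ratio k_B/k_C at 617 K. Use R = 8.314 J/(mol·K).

With equal orders, S_{B/C} = k_B/k_C = (A_B/A_C)·exp[(E_C−E_B)/(RT)].
(E_C−E_B)/(RT) = (120−92.7)×10³/(8.314×617) = 27300/5130 = 5.322.
k_B/k_C = (4.83×10^11/2.13×10^13)·exp(5.322) = 0.02268 × 204.8 = 4.64.
Since E_B < E_C, lowering the temperature improves selectivity toward B.

4.64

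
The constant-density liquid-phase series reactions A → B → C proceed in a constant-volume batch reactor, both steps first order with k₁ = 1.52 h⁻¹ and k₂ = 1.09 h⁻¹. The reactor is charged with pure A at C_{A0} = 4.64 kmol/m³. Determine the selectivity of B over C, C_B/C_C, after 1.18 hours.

The intermediate concentration in a first-order A→B→C sequence is C_B = k₁C_{A0}(e^(−k₁t) − e^(−k₂t))/(k₂−k₁).
e^(−k₁t) = e^(−1.52×1.18) = e^(−1.794) = 0.1664; e^(−k₂t) = e^(−1.286) = 0.2763.
C_B = 1.52×4.64/(1.09−1.52) × (0.1664−0.2763) = (-16.40)×(-0.1100) = 1.804 kmol/m³.
C_A = C_{A0}e^(−k₁t) = 0.7719 kmol/m³, so C_C = C_{A0}−C_A−C_B = 2.065 kmol/m³; C_B/C_C = 0.874.

0.874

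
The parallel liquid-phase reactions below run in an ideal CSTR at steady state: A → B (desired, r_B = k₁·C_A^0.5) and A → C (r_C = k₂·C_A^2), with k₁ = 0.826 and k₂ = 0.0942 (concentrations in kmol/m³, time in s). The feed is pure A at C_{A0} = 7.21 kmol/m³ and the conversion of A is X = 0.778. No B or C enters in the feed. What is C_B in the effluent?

Exit C_A = C_{A0}(1−X) = 7.21×0.222 = 1.601 kmol/m³.
A CSTR operates uniformly at the exit composition, giving r_B = 1.045 and r_C = 0.2413 (each k·C_A^n at C_A = 1.601).
Fraction of consumed A going to B: r_B/(r_B+r_C) = 0.8124.
C_B = 0.8124·C_{A0}·X = 0.8124×7.21×0.778 = 4.56 kmol/m³.

4.56 kmol/m³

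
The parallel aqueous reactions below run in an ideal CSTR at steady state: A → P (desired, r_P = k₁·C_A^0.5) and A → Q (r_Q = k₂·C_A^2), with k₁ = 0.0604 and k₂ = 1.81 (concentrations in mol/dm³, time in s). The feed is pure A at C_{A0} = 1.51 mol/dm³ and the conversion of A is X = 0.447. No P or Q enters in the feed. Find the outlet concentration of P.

0.0283 mol/dm³

Exit C_A = C_{A0}(1−X) = 1.51×0.553 = 0.8350 mol/dm³.
A CSTR operates uniformly at the exit composition, giving r_P = 0.05519 and r_Q = 1.262 (each k·C_A^n at C_A = 0.8350).
Fraction of consumed A going to P: r_P/(r_P+r_Q) = 0.04190.
C_P = 0.04190·C_{A0}·X = 0.04190×1.51×0.447 = 0.0283 mol/dm³.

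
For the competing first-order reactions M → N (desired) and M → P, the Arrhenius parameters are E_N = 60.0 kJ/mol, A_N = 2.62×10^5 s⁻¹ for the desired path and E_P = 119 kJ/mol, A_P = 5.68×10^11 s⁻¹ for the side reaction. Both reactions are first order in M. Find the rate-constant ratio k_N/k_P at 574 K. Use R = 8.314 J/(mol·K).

k_N/k_P = (A_N/A_P)·exp[−(E_N−E_P)/(RT)] = (A_N/A_P)·exp[(E_P−E_N)/(RT)].
(E_P−E_N)/(RT) = (119−60.0)×10³/(8.314×574) = 59000/4772 = 12.36.
k_N/k_P = (2.62×10^5/5.68×10^11)·exp(12.36) = 4.613×10^-7 × 2.340×10^5 = 0.108.

0.108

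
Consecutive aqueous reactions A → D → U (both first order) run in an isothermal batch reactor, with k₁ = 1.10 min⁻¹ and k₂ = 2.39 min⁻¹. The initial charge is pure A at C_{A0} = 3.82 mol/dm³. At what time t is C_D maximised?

The intermediate peaks when r₁ = r₂, i.e. k₁e^(−k₁t) = k₂e^(−k₂t), giving t_opt = ln(k₂/k₁)/(k₂−k₁).
= ln(2.39/1.10)/(2.39−1.10) = ln(2.173)/1.290 = 0.7760/1.290 = 0.602 min.

0.602 min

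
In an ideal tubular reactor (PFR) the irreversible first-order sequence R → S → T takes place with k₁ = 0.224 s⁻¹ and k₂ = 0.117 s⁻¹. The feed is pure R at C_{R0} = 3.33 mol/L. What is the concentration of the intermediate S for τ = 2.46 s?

Solving the coupled first-order balances gives C_S(τ) = [k₁/(k₂−k₁)]·C_{R0}·(e^(−k₁τ) − e^(−k₂τ)).
e^(−k₁τ) = e^(−0.224×2.46) = e^(−0.5510) = 0.5764; e^(−k₂τ) = e^(−0.2878) = 0.7499.
C_S = 0.224×3.33/(0.117−0.224) × (0.5764−0.7499) = (-6.971)×(-0.1735) = 1.210 mol/L.

1.21 mol/L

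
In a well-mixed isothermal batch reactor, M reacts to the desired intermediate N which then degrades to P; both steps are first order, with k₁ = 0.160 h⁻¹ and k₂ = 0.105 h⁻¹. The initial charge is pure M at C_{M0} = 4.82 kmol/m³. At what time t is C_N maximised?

7.66 h

For first-order series the maximum of C_N occurs at t_opt = ln(k₂/k₁)/(k₂−k₁).
= ln(0.105/0.160)/(0.105−0.160) = ln(0.6562)/-0.05500 = -0.4212/-0.05500 = 7.66 h.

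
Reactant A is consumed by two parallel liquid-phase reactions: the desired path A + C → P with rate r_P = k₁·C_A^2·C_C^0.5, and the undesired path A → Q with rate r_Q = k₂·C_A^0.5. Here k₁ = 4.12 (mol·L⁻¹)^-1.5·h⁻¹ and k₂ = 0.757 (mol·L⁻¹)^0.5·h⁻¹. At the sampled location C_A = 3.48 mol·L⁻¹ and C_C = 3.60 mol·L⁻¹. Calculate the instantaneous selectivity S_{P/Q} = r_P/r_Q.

67.0

S_{P/Q} = r_P/r_Q = (k₁·C_A^2·C_C^0.5)/(k₂·C_A^0.5) = (k₁/k₂)·C_A^1.5·C_C^0.5.
= (4.12×3.480^2×3.600^0.5) / (0.757×3.480^0.5) = 94.67/1.412 = 67.0.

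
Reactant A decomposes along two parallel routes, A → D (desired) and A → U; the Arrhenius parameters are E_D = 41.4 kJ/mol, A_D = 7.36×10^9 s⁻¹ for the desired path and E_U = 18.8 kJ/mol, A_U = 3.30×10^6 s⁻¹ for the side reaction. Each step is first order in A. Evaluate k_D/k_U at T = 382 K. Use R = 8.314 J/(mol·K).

k_D/k_U = (A_D/A_U)·exp[−(E_D−E_U)/(RT)] = (A_D/A_U)·exp[(E_U−E_D)/(RT)].
(E_U−E_D)/(RT) = (18.8−41.4)×10³/(8.314×382) = -22600/3176 = -7.116.
k_D/k_U = (7.36×10^9/3.30×10^6)·exp(-7.116) = 2230 × 8.120×10^-4 = 1.81.

1.81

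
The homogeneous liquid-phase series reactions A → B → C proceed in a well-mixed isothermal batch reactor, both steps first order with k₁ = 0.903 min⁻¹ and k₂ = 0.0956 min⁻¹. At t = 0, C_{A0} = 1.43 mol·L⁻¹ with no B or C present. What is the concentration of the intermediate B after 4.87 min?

0.984 mol·L⁻¹

The intermediate concentration in a first-order A→B→C sequence is C_B = k₁C_{A0}(e^(−k₁t) − e^(−k₂t))/(k₂−k₁).
e^(−k₁t) = e^(−0.903×4.87) = e^(−4.398) = 0.01231; e^(−k₂t) = e^(−0.4656) = 0.6278.
C_B = 0.903×1.43/(0.0956−0.903) × (0.01231−0.6278) = (-1.599)×(-0.6155) = 0.9843 mol·L⁻¹.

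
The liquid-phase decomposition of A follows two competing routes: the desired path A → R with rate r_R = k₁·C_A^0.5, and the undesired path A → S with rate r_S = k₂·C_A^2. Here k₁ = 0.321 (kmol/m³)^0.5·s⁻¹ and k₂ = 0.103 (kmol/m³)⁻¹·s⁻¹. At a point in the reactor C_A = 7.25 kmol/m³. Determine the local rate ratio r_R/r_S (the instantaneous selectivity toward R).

S_{R/S} = r_R/r_S = (k₁·C_A^0.5)/(k₂·C_A^2) = (k₁/k₂)·C_A^-1.5.
= (0.321×7.250^0.5) / (0.103×7.250^2) = 0.8643/5.414 = 0.160.
The undesired path is higher order in A, so low C_A (CSTR or dilute feed) favours R.

0.160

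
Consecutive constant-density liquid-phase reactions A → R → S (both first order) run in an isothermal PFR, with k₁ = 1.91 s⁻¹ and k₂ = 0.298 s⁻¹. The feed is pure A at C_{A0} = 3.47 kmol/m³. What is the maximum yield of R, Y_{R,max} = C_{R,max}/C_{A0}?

For a first-order series the maximum intermediate yield is C_{R,max}/C_{A0} = (k₁/k₂)^[k₂/(k₂−k₁)].
= (1.91/0.298)^(0.298/(0.298−1.91)) = (6.409)^(-0.1849) = 0.7093.

0.709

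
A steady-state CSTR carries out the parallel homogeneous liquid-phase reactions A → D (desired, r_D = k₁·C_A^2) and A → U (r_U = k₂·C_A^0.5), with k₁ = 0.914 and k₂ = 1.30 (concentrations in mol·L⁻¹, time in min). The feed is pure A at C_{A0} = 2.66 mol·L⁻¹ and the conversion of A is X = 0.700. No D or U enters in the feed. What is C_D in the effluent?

Exit C_A = C_{A0}(1−X) = 2.66×0.300 = 0.7980 mol·L⁻¹.
A CSTR operates uniformly at the exit composition, giving r_D = 0.5820 and r_U = 1.161 (each k·C_A^n at C_A = 0.7980).
Fraction of consumed A going to D: r_D/(r_D+r_U) = 0.3339.
C_D = 0.3339·C_{A0}·X = 0.3339×2.66×0.700 = 0.622 mol·L⁻¹.

0.622 mol·L⁻¹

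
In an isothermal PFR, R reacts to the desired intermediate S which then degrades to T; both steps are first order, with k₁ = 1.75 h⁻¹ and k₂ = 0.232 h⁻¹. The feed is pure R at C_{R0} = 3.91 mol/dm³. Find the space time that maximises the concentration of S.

1.33 h

For first-order series the maximum of C_S occurs at τ_opt = ln(k₂/k₁)/(k₂−k₁).
= ln(0.232/1.75)/(0.232−1.75) = ln(0.1326)/-1.518 = -2.021/-1.518 = 1.33 h.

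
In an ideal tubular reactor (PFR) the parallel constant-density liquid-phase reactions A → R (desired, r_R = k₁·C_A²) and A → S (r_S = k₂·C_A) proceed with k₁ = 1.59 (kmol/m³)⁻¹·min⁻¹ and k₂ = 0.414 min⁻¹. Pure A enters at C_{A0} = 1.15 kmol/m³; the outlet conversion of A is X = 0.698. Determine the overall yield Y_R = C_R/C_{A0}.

C_A = C_{A0}(1−X) = 0.3473 kmol/m³.
Along a PFR/batch, dC_S/dC_A = −r_S/(r_R+r_S) = −k₂/(k₂+k₁·C_A).
Integrating from C_{A0} to C_A: C_S = (0.414/1.59)·ln[(0.414+1.59·1.15)/(0.414+1.59·0.347)] = 0.2604·ln(2.243/0.9662) = 0.2192 kmol/m³.
Then C_R = (C_{A0}−C_A) − C_S = 0.8027 − 0.2192 = 0.5835 kmol/m³.
Y_R = C_R/C_{A0} = 0.5835/1.15 = 0.507.

0.507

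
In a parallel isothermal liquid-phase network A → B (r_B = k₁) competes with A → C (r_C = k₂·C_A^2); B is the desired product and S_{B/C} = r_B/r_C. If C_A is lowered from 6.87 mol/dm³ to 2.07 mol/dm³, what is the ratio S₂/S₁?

S_{B/C} = (k₁/k₂)·C_A^-2, so S₂/S₁ = (C_{A,2}/C_{A,1})^-2.
= (2.07/6.87)^(-2) = (0.3013)^(-2) = 11.0.

11.0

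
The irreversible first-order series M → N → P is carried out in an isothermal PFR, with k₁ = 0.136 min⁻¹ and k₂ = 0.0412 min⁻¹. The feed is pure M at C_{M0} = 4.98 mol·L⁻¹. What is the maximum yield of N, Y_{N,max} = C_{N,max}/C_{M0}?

At the optimum, C_{N,max}/C_{M0} = (k₁/k₂)^[k₂/(k₂−k₁)].
= (0.136/0.0412)^(0.0412/(0.0412−0.136)) = (3.301)^(-0.4346) = 0.5951.

0.595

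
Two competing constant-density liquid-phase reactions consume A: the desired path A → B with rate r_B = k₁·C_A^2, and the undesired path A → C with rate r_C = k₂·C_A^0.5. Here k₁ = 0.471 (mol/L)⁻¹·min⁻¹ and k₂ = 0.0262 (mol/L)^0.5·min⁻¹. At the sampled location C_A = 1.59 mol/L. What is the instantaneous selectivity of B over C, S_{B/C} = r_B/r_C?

36.0

S_{B/C} = r_B/r_C = (k₁·C_A^2)/(k₂·C_A^0.5) = (k₁/k₂)·C_A^1.5.
= (0.471×1.590^2) / (0.0262×1.590^0.5) = 1.191/0.03304 = 36.0.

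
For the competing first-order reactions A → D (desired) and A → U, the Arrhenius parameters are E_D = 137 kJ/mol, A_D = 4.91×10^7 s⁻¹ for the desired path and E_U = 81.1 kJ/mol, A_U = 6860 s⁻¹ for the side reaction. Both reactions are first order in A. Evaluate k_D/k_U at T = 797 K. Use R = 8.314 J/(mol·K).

Since both paths have the same order in A, the concentration cancels and S_{D/U} = k_D/k_U = (A_D/A_U)·exp[(E_U−E_D)/(RT)].
(E_U−E_D)/(RT) = (81.1−137)×10³/(8.314×797) = -55900/6626 = -8.436.
k_D/k_U = (4.91×10^7/6860)·exp(-8.436) = 7157 × 2.169×10^-4 = 1.55.
Since E_D > E_U, raising the temperature improves selectivity toward D.

1.55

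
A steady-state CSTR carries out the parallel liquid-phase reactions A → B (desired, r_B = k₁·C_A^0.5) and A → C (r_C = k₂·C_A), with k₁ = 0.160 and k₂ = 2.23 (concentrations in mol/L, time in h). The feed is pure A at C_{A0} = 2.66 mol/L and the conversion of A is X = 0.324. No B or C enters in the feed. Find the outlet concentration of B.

Exit C_A = C_{A0}(1−X) = 2.66×0.676 = 1.798 mol/L.
In a CSTR the entire volume is at exit conditions, so r_B = 0.160×1.798^0.5 = 0.2146 and r_C = 2.23×1.798 = 4.010.
Fraction of consumed A going to B: r_B/(r_B+r_C) = 0.05079.
C_B = 0.05079·C_{A0}·X = 0.05079×2.66×0.324 = 0.0438 mol/L.

0.0438 mol/L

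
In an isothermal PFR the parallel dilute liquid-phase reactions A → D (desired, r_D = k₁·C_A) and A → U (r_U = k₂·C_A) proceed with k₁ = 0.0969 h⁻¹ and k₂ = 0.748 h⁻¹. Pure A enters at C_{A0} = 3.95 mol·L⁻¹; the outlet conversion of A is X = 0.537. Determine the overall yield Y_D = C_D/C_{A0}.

0.0616

C_A = C_{A0}(1−X) = 1.829 mol·L⁻¹.
Both paths are first order in A, so the instantaneous fraction to D is constant: dC_D/d(−C_A) = k₁/(k₁+k₂) = 0.1147.
C_D = 0.1147·(C_{A0}−C_A) = 0.1147×2.121 = 0.243 mol·L⁻¹.
Y_D = C_D/C_{A0} = 0.2433/3.95 = 0.0616.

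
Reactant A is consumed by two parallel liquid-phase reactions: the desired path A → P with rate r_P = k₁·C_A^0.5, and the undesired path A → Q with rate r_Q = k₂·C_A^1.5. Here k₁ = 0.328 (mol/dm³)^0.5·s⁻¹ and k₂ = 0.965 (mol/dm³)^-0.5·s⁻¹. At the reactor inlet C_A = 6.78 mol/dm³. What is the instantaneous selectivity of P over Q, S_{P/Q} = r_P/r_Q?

0.0501

S_{P/Q} = r_P/r_Q = (k₁·C_A^0.5)/(k₂·C_A^1.5) = (k₁/k₂)·C_A⁻¹.
= (0.328×6.780^0.5) / (0.965×6.780^1.5) = 0.8541/17.04 = 0.0501.
The undesired path is higher order in A, so low C_A (CSTR or dilute feed) favours P.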